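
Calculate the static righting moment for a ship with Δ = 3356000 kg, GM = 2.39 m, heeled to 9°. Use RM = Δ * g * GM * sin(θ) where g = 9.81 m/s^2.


Formula: GZ = GM * sin(theta); RM = disp * g * GZ
Step 1 — GZ = 2.39 * sin(9°) = 2.39 * 0.156434 = 0.373877 m
Step 2 — RM = 3356000 * 9.81 * 0.373877 ≈ 12309000 N·m (5 s.f.)

12309000 N·m


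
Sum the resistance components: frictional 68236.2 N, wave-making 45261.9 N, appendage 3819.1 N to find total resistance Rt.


Formula: Rt = Rf + Rw + Ra
Substituting: Rt = 68236.2 + 45261.9 + 3819.1
Result: Rt = 117317.2 N

117317.2 N


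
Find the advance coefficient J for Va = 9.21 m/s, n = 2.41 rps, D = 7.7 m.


Formula: J = Va / (n * D)
Step 1 — n * D = 2.41 * 7.7 = 18.557
Step 2 — J = 9.21 / 18.557 ≈ 0.49631 (5 s.f.)

0.49631


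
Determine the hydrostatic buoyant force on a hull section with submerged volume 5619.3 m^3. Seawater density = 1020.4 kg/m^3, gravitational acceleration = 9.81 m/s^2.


Formula: Fb = rho * g * V
Substituting: Fb = 1020.4 * 9.81 * 5619.3
Intermediate: 1020.4 * 9.81 = 10010.124
Result: Fb = 10010.124 * 5619.3 ≈ 56250000 N (5 s.f.)

56250000 N


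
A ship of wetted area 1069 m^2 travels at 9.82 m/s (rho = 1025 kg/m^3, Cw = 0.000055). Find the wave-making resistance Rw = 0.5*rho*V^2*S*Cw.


Formula: Rw = 0.5 * rho * V^2 * S * Cw
Step 1 — V^2 = 9.82^2 = 96.4324
Step 2 — 0.5 * rho * V^2 = 0.5 * 1025 * 96.4324 = 49421.605
Step 3 — Rw = 49421.605 * 1069 * 0.000055 ≈ 2905.7 N (5 s.f.)

2905.7 N


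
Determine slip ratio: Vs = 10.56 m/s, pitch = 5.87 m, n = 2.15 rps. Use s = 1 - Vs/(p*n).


Formula: s = 1 - Vs / (p * n)
Step 1 — p * n = 5.87 * 2.15 = 12.6205
Step 2 — Vs / (p*n) = 10.56 / 12.6205 = 0.836734 (6 d.p.)
Step 3 — s = 1 - 0.836734 = 0.163266

0.163266


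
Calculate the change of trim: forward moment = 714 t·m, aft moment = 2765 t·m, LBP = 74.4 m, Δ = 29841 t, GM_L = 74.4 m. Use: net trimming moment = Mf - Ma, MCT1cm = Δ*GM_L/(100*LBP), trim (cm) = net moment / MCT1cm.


Formula: net trimming moment = Mf - Ma; MCT1cm = Δ*GM_L/(100*LBP); trim = net moment / MCT1cm
Step 1 — net trimming moment = 714 - 2765 = -2051 t·m
Step 2 — MCT1cm = 29841 * 74.4 / (100 * 74.4) = 298.41 t·m/cm
Step 3 — trim = -2051 / 298.41 ≈ -6.8731 cm (5 s.f.)

-6.8731 cm


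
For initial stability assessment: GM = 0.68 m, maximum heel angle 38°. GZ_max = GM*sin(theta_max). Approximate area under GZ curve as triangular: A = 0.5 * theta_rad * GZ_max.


Formula: GZ_max = GM * sin(theta); Area = 0.5 * theta_rad * GZ_max
Step 1 — GZ_max = 0.68 * sin(38°) = 0.68 * 0.615661 = 0.418649 m
Step 2 — theta_rad = 38 * pi/180 = 0.663225 rad
Step 3 — Area = 0.5 * 0.663225 * 0.418649 ≈ 0.13883 m·rad (5 s.f.)

0.13883 m·rad


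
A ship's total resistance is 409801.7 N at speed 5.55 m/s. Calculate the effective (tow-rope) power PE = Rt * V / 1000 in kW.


Formula: PE = Rt * V / 1000 (kW)
Step 1 — PE (W) = 409801.7 * 5.55 = 2274399.435 W
Step 2 — PE (kW) = 2274399.435 / 1000 ≈ 2274.4 kW (5 s.f.)

2274.4 kW


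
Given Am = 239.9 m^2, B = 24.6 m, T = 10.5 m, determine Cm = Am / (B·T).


Formula: Cm = Am / (B * T)
Step 1 — B * T = 24.6 * 10.5 = 258.3 m^2
Step 2 — Cm = 239.9 / 258.3 ≈ 0.92877 (5 s.f.)

0.92877


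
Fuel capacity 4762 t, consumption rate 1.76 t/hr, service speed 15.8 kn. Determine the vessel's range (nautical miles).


Formula: endurance = fuel / rate; range = endurance * speed
Step 1 — endurance = 4762 / 1.76 = 2705.6818 hours
Step 2 — range = 2705.6818 * 15.8 ≈ 42750 nautical miles (5 s.f.)

42750 NM


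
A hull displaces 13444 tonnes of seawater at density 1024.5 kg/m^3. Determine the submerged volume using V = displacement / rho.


Formula: V = mass / rho
Step 1 — convert tonnes to kg: 13444 t * 1000 = 13444000 kg
Step 2 — V = 13444000 / 1024.5 ≈ 13122 m^3 (5 s.f.)

13122 m^3


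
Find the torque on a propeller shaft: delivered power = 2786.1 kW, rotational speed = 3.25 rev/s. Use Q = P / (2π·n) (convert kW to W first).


Formula: Q = P_W / (2 * pi * n)
Step 1 — P_W = 2786.1 kW * 1000 = 2786100.0 W
Step 2 — 2 * pi * n = 2 * pi * 3.25 = 20.420352
Step 3 — Q = 2786100.0 / 20.420352 ≈ 136440 N·m (5 s.f.)

136440 N·m


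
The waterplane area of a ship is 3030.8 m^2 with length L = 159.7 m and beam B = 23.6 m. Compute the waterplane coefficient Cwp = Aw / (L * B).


Formula: Cwp = Aw / (L * B)
Step 1 — L * B = 159.7 * 23.6 = 3768.92 m^2
Step 2 — Cwp = 3030.8 / 3768.92 ≈ 0.80416 (5 s.f.)

0.80416


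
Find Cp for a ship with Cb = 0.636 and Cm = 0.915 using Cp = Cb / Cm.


Formula: Cp = Cb / Cm
Substituting: Cp = 0.636 / 0.915
Result: Cp ≈ 0.69508 (5 s.f.)

0.69508


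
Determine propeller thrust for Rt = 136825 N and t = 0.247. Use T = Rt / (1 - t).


Formula: T = Rt / (1 - t)
Step 1 — (1 - t) = 1 - 0.247 = 0.753
Step 2 — T = 136825 / 0.753 ≈ 181710 N (5 s.f.)

181710 N


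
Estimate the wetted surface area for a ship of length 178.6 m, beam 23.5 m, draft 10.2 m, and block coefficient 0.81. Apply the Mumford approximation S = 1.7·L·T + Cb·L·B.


Formula: S = 1.7*L*T + V/T with V = Cb*L*B*T, i.e. S = L * (1.7*T + Cb*B)
Step 1 — 1.7*T = 1.7 * 10.2 = 17.34 m
Step 2 — Cb*B = 0.81 * 23.5 = 19.035 m
Step 3 — 1.7*T + Cb*B = 17.34 + 19.035 = 36.375 m
Step 4 — S = 178.6 * 36.375 ≈ 6496.6 m^2 (5 s.f.)

6496.6 m^2


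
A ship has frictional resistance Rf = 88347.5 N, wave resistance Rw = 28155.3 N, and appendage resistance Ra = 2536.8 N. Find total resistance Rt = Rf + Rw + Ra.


Formula: Rt = Rf + Rw + Ra
Substituting: Rt = 88347.5 + 28155.3 + 2536.8
Result: Rt = 119039.6 N

119039.6 N


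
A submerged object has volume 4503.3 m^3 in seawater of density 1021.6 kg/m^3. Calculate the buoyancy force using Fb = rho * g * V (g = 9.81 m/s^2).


Formula: Fb = rho * g * V
Substituting: Fb = 1021.6 * 9.81 * 4503.3
Intermediate: 1021.6 * 9.81 = 10021.896
Result: Fb = 10021.896 * 4503.3 ≈ 45132000 N (5 s.f.)

45132000 N


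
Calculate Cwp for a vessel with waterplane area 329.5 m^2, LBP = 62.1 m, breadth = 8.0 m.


Formula: Cwp = Aw / (L * B)
Step 1 — L * B = 62.1 * 8.0 = 496.8 m^2
Step 2 — Cwp = 329.5 / 496.8 ≈ 0.66324 (5 s.f.)

0.66324


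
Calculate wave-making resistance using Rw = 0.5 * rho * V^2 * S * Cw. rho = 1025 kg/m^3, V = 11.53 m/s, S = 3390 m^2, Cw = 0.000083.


Formula: Rw = 0.5 * rho * V^2 * S * Cw
Step 1 — V^2 = 11.53^2 = 132.9409
Step 2 — 0.5 * rho * V^2 = 0.5 * 1025 * 132.9409 = 68132.21125
Step 3 — Rw = 68132.21125 * 3390 * 0.000083 ≈ 19170 N (5 s.f.)

19170 N


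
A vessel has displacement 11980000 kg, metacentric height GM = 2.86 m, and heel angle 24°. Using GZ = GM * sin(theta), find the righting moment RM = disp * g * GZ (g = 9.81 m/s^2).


Formula: GZ = GM * sin(theta); RM = disp * g * GZ
Step 1 — GZ = 2.86 * sin(24°) = 2.86 * 0.406737 = 1.163268 m
Step 2 — RM = 11980000 * 9.81 * 1.163268 ≈ 136710000 N·m (5 s.f.)

136710000 N·m


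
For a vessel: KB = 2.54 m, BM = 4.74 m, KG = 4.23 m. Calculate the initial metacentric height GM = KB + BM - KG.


Formula: GM = KB + BM - KG
Step 1 — KM = KB + BM = 2.54 + 4.74 = 7.28 m
Step 2 — GM = KM - KG = 7.28 - 4.23 = 3.05 m

3.05 m


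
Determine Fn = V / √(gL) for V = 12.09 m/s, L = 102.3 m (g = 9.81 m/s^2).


Formula: Fn = V / sqrt(g * L)
Step 1 — g * L = 9.81 * 102.3 = 1003.563
Step 2 — sqrt(g * L) = sqrt(1003.563) = 31.679062
Step 3 — Fn = 12.09 / 31.679062 ≈ 0.38164 (5 s.f.)

0.38164


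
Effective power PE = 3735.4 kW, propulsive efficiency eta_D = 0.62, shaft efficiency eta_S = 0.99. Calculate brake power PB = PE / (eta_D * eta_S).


Formula: PB = PE / (eta_D * eta_S)
Step 1 — combined efficiency = eta_D * eta_S = 0.62 * 0.99 = 0.6138
Step 2 — PB = 3735.4 / 0.6138 ≈ 6085.7 kW (5 s.f.)

6085.7 kW


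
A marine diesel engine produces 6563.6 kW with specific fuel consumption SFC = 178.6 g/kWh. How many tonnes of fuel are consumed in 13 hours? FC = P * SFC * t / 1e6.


Formula: FC (tonnes) = P * SFC * t / 1,000,000
Step 1 — P * SFC * t = 6563.6 * 178.6 * 13 = 15239366.48 g
Step 2 — FC (tonnes) = 15239366.48 / 1,000,000 ≈ 15.239 tonnes (5 s.f.)

15.239 tonnes


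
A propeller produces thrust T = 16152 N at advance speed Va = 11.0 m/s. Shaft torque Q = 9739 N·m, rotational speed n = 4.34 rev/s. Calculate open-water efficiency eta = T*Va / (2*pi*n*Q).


Formula: eta = T * Va / (2 * pi * n * Q)
Step 1 — numerator = T * Va = 16152 * 11.0 = 177672.0
Step 2 — 2 * pi * n = 2 * pi * 4.34 = 27.269024
Step 3 — denominator = 27.269024 * 9739 = 265573.02
Step 4 — eta = 177672.0 / 265573.02 ≈ 0.66901 (5 s.f.)

0.66901


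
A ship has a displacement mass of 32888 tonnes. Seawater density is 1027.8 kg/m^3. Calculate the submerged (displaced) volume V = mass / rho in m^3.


Formula: V = mass / rho
Step 1 — convert tonnes to kg: 32888 t * 1000 = 32888000 kg
Step 2 — V = 32888000 / 1027.8 ≈ 31998 m^3 (5 s.f.)

31998 m^3


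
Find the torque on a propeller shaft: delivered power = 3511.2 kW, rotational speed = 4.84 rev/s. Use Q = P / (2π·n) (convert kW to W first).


Formula: Q = P_W / (2 * pi * n)
Step 1 — P_W = 3511.2 kW * 1000 = 3511200.0 W
Step 2 — 2 * pi * n = 2 * pi * 4.84 = 30.410617
Step 3 — Q = 3511200.0 / 30.410617 ≈ 115460 N·m (5 s.f.)

115460 N·m


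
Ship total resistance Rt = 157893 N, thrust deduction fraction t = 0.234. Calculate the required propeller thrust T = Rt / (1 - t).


Formula: T = Rt / (1 - t)
Step 1 — (1 - t) = 1 - 0.234 = 0.766
Step 2 — T = 157893 / 0.766 ≈ 206130 N (5 s.f.)

206130 N


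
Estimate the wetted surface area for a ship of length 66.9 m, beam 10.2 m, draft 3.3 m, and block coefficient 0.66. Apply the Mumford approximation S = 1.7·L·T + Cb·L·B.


Formula: S = 1.7*L*T + V/T with V = Cb*L*B*T, i.e. S = L * (1.7*T + Cb*B)
Step 1 — 1.7*T = 1.7 * 3.3 = 5.61 m
Step 2 — Cb*B = 0.66 * 10.2 = 6.732 m
Step 3 — 1.7*T + Cb*B = 5.61 + 6.732 = 12.342 m
Step 4 — S = 66.9 * 12.342 ≈ 825.68 m^2 (5 s.f.)

825.68 m^2


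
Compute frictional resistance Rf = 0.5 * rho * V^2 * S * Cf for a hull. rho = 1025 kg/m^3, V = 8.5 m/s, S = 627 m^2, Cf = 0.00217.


Formula: Rf = 0.5 * rho * V^2 * S * Cf
Step 1 — V^2 = 8.5^2 = 72.25
Step 2 — 0.5 * rho * V^2 = 0.5 * 1025 * 72.25 = 37028.125
Step 3 — Rf = 37028.125 * 627 * 0.00217 ≈ 50380 N (5 s.f.)

50380 N


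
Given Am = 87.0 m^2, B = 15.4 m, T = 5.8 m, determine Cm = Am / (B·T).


Formula: Cm = Am / (B * T)
Step 1 — B * T = 15.4 * 5.8 = 89.32 m^2
Step 2 — Cm = 87.0 / 89.32 ≈ 0.97403 (5 s.f.)

0.97403


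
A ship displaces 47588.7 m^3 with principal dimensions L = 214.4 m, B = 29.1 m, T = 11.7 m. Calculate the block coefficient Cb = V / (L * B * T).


Formula: Cb = V / (L * B * T)
Step 1 — L * B * T = 214.4 * 29.1 * 11.7 = 72996.768 m^3
Step 2 — Cb = 47588.7 / 72996.768 ≈ 0.65193 (5 s.f.)

0.65193


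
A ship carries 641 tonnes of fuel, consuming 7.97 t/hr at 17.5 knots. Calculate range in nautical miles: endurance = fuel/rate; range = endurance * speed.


Formula: endurance = fuel / rate; range = endurance * speed
Step 1 — endurance = 641 / 7.97 = 80.4266 hours
Step 2 — range = 80.4266 * 17.5 ≈ 1407.5 nautical miles (5 s.f.)

1407.5 NM


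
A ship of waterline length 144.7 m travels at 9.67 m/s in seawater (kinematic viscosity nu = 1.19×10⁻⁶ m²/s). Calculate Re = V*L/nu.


Formula: Re = V * L / nu
Step 1 — V * L = 9.67 * 144.7 = 1399.249 m^2/s
Step 2 — Re = 1399.249 / 1.19e-6 = 1.18e+09

1.18e+09


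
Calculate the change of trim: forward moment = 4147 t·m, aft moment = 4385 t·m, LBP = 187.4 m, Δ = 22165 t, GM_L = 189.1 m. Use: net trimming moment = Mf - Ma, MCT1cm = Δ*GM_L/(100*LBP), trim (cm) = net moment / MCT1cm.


Formula: net trimming moment = Mf - Ma; MCT1cm = Δ*GM_L/(100*LBP); trim = net moment / MCT1cm
Step 1 — net trimming moment = 4147 - 4385 = -238 t·m
Step 2 — MCT1cm = 22165 * 189.1 / (100 * 187.4) = 223.6607 t·m/cm
Step 3 — trim = -238 / 223.6607 ≈ -1.0641 cm (5 s.f.)

-1.0641 cm


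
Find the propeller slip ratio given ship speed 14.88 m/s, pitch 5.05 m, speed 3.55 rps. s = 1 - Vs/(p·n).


Formula: s = 1 - Vs / (p * n)
Step 1 — p * n = 5.05 * 3.55 = 17.9275
Step 2 — Vs / (p*n) = 14.88 / 17.9275 = 0.83001 (6 d.p.)
Step 3 — s = 1 - 0.83001 = 0.16999

0.16999


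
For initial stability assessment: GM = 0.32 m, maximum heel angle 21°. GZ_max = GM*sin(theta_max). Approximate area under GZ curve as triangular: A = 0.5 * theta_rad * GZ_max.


Formula: GZ_max = GM * sin(theta); Area = 0.5 * theta_rad * GZ_max
Step 1 — GZ_max = 0.32 * sin(21°) = 0.32 * 0.358368 = 0.114678 m
Step 2 — theta_rad = 21 * pi/180 = 0.366519 rad
Step 3 — Area = 0.5 * 0.366519 * 0.114678 ≈ 0.021016 m·rad (5 s.f.)

0.021016 m·rad


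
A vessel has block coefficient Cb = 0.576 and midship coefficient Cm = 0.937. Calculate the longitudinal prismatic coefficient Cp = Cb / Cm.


Formula: Cp = Cb / Cm
Substituting: Cp = 0.576 / 0.937
Result: Cp ≈ 0.61473 (5 s.f.)

0.61473


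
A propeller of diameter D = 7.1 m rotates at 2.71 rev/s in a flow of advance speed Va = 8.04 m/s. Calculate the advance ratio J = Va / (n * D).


Formula: J = Va / (n * D)
Step 1 — n * D = 2.71 * 7.1 = 19.241
Step 2 — J = 8.04 / 19.241 ≈ 0.41786 (5 s.f.)

0.41786


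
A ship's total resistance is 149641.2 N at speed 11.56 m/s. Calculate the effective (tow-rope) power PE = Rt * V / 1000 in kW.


Formula: PE = Rt * V / 1000 (kW)
Step 1 — PE (W) = 149641.2 * 11.56 = 1729852.272 W
Step 2 — PE (kW) = 1729852.272 / 1000 ≈ 1729.9 kW (5 s.f.)

1729.9 kW


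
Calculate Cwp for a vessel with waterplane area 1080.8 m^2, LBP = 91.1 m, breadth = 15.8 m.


Formula: Cwp = Aw / (L * B)
Step 1 — L * B = 91.1 * 15.8 = 1439.38 m^2
Step 2 — Cwp = 1080.8 / 1439.38 ≈ 0.75088 (5 s.f.)

0.75088


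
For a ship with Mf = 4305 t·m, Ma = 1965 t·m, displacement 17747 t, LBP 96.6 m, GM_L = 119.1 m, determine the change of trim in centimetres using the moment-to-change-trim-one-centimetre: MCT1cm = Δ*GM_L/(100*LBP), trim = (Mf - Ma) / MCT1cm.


Formula: net trimming moment = Mf - Ma; MCT1cm = Δ*GM_L/(100*LBP); trim = net moment / MCT1cm
Step 1 — net trimming moment = 4305 - 1965 = 2340 t·m
Step 2 — MCT1cm = 17747 * 119.1 / (100 * 96.6) = 218.8062 t·m/cm
Step 3 — trim = 2340 / 218.8062 ≈ 10.694 cm (5 s.f.)

10.694 cm


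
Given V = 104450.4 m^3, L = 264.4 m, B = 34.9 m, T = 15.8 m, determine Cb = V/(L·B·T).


Formula: Cb = V / (L * B * T)
Step 1 — L * B * T = 264.4 * 34.9 * 15.8 = 145795.448 m^3
Step 2 — Cb = 104450.4 / 145795.448 ≈ 0.71642 (5 s.f.)

0.71642


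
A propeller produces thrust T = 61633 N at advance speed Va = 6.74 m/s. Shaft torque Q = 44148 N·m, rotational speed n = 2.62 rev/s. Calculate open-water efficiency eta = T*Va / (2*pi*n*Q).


Formula: eta = T * Va / (2 * pi * n * Q)
Step 1 — numerator = T * Va = 61633 * 6.74 = 415406.42
Step 2 — 2 * pi * n = 2 * pi * 2.62 = 16.461946
Step 3 — denominator = 16.461946 * 44148 = 726761.99
Step 4 — eta = 415406.42 / 726761.99 ≈ 0.57159 (5 s.f.)

0.57159


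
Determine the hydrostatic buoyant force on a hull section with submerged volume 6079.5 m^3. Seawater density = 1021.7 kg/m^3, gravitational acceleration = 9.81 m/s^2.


Formula: Fb = rho * g * V
Substituting: Fb = 1021.7 * 9.81 * 6079.5
Intermediate: 1021.7 * 9.81 = 10022.877
Result: Fb = 10022.877 * 6079.5 ≈ 60934000 N (5 s.f.)

60934000 N


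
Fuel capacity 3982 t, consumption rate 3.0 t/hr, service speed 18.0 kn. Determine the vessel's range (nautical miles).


Formula: endurance = fuel / rate; range = endurance * speed
Step 1 — endurance = 3982 / 3.0 = 1327.3333 hours
Step 2 — range = 1327.3333 * 18.0 ≈ 23892 nautical miles (5 s.f.)

23892 NM


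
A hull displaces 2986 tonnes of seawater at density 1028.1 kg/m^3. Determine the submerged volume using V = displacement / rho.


Formula: V = mass / rho
Step 1 — convert tonnes to kg: 2986 t * 1000 = 2986000 kg
Step 2 — V = 2986000 / 1028.1 ≈ 2904.4 m^3 (5 s.f.)

2904.4 m^3


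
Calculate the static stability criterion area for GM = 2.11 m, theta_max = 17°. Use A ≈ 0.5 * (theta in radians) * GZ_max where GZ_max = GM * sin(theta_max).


Formula: GZ_max = GM * sin(theta); Area = 0.5 * theta_rad * GZ_max
Step 1 — GZ_max = 2.11 * sin(17°) = 2.11 * 0.292372 = 0.616905 m
Step 2 — theta_rad = 17 * pi/180 = 0.296706 rad
Step 3 — Area = 0.5 * 0.296706 * 0.616905 ≈ 0.091520 m·rad (5 s.f.)

0.091520 m·rad


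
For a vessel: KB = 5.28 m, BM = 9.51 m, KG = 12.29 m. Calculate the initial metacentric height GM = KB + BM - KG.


Formula: GM = KB + BM - KG
Step 1 — KM = KB + BM = 5.28 + 9.51 = 14.79 m
Step 2 — GM = KM - KG = 14.79 - 12.29 = 2.5 m

2.5 m


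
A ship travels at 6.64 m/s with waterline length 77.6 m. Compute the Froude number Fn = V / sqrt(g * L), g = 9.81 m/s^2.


Formula: Fn = V / sqrt(g * L)
Step 1 — g * L = 9.81 * 77.6 = 761.256
Step 2 — sqrt(g * L) = sqrt(761.256) = 27.590868
Step 3 — Fn = 6.64 / 27.590868 ≈ 0.24066 (5 s.f.)

0.24066


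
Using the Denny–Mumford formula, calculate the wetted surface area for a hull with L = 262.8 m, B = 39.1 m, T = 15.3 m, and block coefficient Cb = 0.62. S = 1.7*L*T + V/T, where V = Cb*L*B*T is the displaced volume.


Formula: S = 1.7*L*T + V/T with V = Cb*L*B*T, i.e. S = L * (1.7*T + Cb*B)
Step 1 — 1.7*T = 1.7 * 15.3 = 26.01 m
Step 2 — Cb*B = 0.62 * 39.1 = 24.242 m
Step 3 — 1.7*T + Cb*B = 26.01 + 24.242 = 50.252 m
Step 4 — S = 262.8 * 50.252 ≈ 13206 m^2 (5 s.f.)

13206 m^2


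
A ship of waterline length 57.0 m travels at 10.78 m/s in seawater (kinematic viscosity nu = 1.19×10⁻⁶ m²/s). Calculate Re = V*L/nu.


Formula: Re = V * L / nu
Step 1 — V * L = 10.78 * 57.0 = 614.46 m^2/s
Step 2 — Re = 614.46 / 1.19e-6 = 5.16e+08

5.16e+08


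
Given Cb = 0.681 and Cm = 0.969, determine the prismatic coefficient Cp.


Formula: Cp = Cb / Cm
Substituting: Cp = 0.681 / 0.969
Result: Cp ≈ 0.70279 (5 s.f.)

0.70279


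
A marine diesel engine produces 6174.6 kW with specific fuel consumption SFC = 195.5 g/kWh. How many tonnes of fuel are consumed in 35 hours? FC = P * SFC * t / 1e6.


Formula: FC (tonnes) = P * SFC * t / 1,000,000
Step 1 — P * SFC * t = 6174.6 * 195.5 * 35 = 42249700.5 g
Step 2 — FC (tonnes) = 42249700.5 / 1,000,000 ≈ 42.250 tonnes (5 s.f.)

42.250 tonnes


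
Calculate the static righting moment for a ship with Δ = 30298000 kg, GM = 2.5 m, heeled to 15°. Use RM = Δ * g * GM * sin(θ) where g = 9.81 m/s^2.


Formula: GZ = GM * sin(theta); RM = disp * g * GZ
Step 1 — GZ = 2.5 * sin(15°) = 2.5 * 0.258819 = 0.647047 m
Step 2 — RM = 30298000 * 9.81 * 0.647047 ≈ 192320000 N·m (5 s.f.)

192320000 N·m


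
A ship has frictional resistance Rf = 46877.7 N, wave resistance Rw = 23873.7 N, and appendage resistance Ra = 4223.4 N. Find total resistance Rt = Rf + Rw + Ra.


Formula: Rt = Rf + Rw + Ra
Substituting: Rt = 46877.7 + 23873.7 + 4223.4
Result: Rt = 74974.8 N

74974.8 N


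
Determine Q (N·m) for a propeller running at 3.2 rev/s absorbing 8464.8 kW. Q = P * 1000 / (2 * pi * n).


Formula: Q = P_W / (2 * pi * n)
Step 1 — P_W = 8464.8 kW * 1000 = 8464800.0 W
Step 2 — 2 * pi * n = 2 * pi * 3.2 = 20.106193
Step 3 — Q = 8464800.0 / 20.106193 ≈ 421000 N·m (5 s.f.)

421000 N·m


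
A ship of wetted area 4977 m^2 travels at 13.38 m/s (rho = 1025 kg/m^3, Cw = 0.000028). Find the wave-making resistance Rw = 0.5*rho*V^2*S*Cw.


Formula: Rw = 0.5 * rho * V^2 * S * Cw
Step 1 — V^2 = 13.38^2 = 179.0244
Step 2 — 0.5 * rho * V^2 = 0.5 * 1025 * 179.0244 = 91750.005
Step 3 — Rw = 91750.005 * 4977 * 0.000028 ≈ 12786 N (5 s.f.)

12786 N


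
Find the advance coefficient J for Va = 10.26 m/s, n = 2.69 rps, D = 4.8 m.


Formula: J = Va / (n * D)
Step 1 — n * D = 2.69 * 4.8 = 12.912
Step 2 — J = 10.26 / 12.912 ≈ 0.79461 (5 s.f.)

0.79461


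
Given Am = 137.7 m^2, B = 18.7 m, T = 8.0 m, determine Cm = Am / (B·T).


Formula: Cm = Am / (B * T)
Step 1 — B * T = 18.7 * 8.0 = 149.6 m^2
Step 2 — Cm = 137.7 / 149.6 ≈ 0.92045 (5 s.f.)

0.92045


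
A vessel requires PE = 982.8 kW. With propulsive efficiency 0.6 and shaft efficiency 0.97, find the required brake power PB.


Formula: PB = PE / (eta_D * eta_S)
Step 1 — combined efficiency = eta_D * eta_S = 0.6 * 0.97 = 0.582
Step 2 — PB = 982.8 / 0.582 ≈ 1688.7 kW (5 s.f.)

1688.7 kW


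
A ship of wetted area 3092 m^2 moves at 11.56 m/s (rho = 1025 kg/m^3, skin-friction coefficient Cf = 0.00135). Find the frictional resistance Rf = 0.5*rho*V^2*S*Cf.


Formula: Rf = 0.5 * rho * V^2 * S * Cf
Step 1 — V^2 = 11.56^2 = 133.6336
Step 2 — 0.5 * rho * V^2 = 0.5 * 1025 * 133.6336 = 68487.22
Step 3 — Rf = 68487.22 * 3092 * 0.00135 ≈ 285880 N (5 s.f.)

285880 N


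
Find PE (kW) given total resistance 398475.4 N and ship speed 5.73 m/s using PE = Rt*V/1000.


Formula: PE = Rt * V / 1000 (kW)
Step 1 — PE (W) = 398475.4 * 5.73 = 2283264.042 W
Step 2 — PE (kW) = 2283264.042 / 1000 ≈ 2283.3 kW (5 s.f.)

2283.3 kW


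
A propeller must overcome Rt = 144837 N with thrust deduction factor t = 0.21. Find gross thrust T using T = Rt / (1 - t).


Formula: T = Rt / (1 - t)
Step 1 — (1 - t) = 1 - 0.21 = 0.79
Step 2 — T = 144837 / 0.79 ≈ 183340 N (5 s.f.)

183340 N


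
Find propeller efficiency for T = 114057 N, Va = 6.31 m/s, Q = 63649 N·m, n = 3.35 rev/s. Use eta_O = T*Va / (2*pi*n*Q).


Formula: eta = T * Va / (2 * pi * n * Q)
Step 1 — numerator = T * Va = 114057 * 6.31 = 719699.67
Step 2 — 2 * pi * n = 2 * pi * 3.35 = 21.048671
Step 3 — denominator = 21.048671 * 63649 = 1339726.86
Step 4 — eta = 719699.67 / 1339726.86 ≈ 0.53720 (5 s.f.)

0.53720


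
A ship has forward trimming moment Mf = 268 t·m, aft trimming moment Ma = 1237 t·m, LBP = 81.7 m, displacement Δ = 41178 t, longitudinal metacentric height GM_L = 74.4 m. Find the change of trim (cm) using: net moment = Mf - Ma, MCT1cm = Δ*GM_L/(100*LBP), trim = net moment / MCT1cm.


Formula: net trimming moment = Mf - Ma; MCT1cm = Δ*GM_L/(100*LBP); trim = net moment / MCT1cm
Step 1 — net trimming moment = 268 - 1237 = -969 t·m
Step 2 — MCT1cm = 41178 * 74.4 / (100 * 81.7) = 374.9869 t·m/cm
Step 3 — trim = -969 / 374.9869 ≈ -2.5841 cm (5 s.f.)

-2.5841 cm


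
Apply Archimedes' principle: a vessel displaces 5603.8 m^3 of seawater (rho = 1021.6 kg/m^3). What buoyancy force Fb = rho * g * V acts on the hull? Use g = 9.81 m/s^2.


Formula: Fb = rho * g * V
Substituting: Fb = 1021.6 * 9.81 * 5603.8
Intermediate: 1021.6 * 9.81 = 10021.896
Result: Fb = 10021.896 * 5603.8 ≈ 56161000 N (5 s.f.)

56161000 N


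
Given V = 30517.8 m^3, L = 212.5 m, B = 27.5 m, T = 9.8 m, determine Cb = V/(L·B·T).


Formula: Cb = V / (L * B * T)
Step 1 — L * B * T = 212.5 * 27.5 * 9.8 = 57268.75 m^3
Step 2 — Cb = 30517.8 / 57268.75 ≈ 0.53289 (5 s.f.)

0.53289


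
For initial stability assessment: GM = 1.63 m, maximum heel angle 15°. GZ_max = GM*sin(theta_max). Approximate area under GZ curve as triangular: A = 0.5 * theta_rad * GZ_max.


Formula: GZ_max = GM * sin(theta); Area = 0.5 * theta_rad * GZ_max
Step 1 — GZ_max = 1.63 * sin(15°) = 1.63 * 0.258819 = 0.421875 m
Step 2 — theta_rad = 15 * pi/180 = 0.261799 rad
Step 3 — Area = 0.5 * 0.261799 * 0.421875 ≈ 0.055223 m·rad (5 s.f.)

0.055223 m·rad


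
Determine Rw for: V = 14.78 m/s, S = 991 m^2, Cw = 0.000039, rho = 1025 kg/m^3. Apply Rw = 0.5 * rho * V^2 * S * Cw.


Formula: Rw = 0.5 * rho * V^2 * S * Cw
Step 1 — V^2 = 14.78^2 = 218.4484
Step 2 — 0.5 * rho * V^2 = 0.5 * 1025 * 218.4484 = 111954.805
Step 3 — Rw = 111954.805 * 991 * 0.000039 ≈ 4326.9 N (5 s.f.)

4326.9 N


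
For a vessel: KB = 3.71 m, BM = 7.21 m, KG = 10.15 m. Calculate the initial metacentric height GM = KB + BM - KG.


Formula: GM = KB + BM - KG
Step 1 — KM = KB + BM = 3.71 + 7.21 = 10.92 m
Step 2 — GM = KM - KG = 10.92 - 10.15 = 0.77 m

0.77 m


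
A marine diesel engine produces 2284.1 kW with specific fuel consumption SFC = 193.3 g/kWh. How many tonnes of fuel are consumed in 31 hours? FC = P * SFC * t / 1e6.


Formula: FC (tonnes) = P * SFC * t / 1,000,000
Step 1 — P * SFC * t = 2284.1 * 193.3 * 31 = 13687012.43 g
Step 2 — FC (tonnes) = 13687012.43 / 1,000,000 ≈ 13.687 tonnes (5 s.f.)

13.687 tonnes


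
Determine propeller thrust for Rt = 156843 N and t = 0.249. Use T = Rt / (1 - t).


Formula: T = Rt / (1 - t)
Step 1 — (1 - t) = 1 - 0.249 = 0.751
Step 2 — T = 156843 / 0.751 ≈ 208850 N (5 s.f.)

208850 N


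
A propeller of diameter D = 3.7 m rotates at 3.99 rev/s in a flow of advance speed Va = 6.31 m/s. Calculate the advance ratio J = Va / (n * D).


Formula: J = Va / (n * D)
Step 1 — n * D = 3.99 * 3.7 = 14.763
Step 2 — J = 6.31 / 14.763 ≈ 0.42742 (5 s.f.)

0.42742


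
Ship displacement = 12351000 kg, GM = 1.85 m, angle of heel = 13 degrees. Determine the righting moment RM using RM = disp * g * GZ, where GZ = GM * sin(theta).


Formula: GZ = GM * sin(theta); RM = disp * g * GZ
Step 1 — GZ = 1.85 * sin(13°) = 1.85 * 0.224951 = 0.416159 m
Step 2 — RM = 12351000 * 9.81 * 0.416159 ≈ 50423000 N·m (5 s.f.)

50423000 N·m


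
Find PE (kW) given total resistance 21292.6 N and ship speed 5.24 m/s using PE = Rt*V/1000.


Formula: PE = Rt * V / 1000 (kW)
Step 1 — PE (W) = 21292.6 * 5.24 = 111573.224 W
Step 2 — PE (kW) = 111573.224 / 1000 ≈ 111.57 kW (5 s.f.)

111.57 kW


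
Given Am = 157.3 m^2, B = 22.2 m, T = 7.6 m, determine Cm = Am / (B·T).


Formula: Cm = Am / (B * T)
Step 1 — B * T = 22.2 * 7.6 = 168.72 m^2
Step 2 — Cm = 157.3 / 168.72 ≈ 0.93231 (5 s.f.)

0.93231


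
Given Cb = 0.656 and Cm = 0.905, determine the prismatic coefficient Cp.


Formula: Cp = Cb / Cm
Substituting: Cp = 0.656 / 0.905
Result: Cp ≈ 0.72486 (5 s.f.)

0.72486


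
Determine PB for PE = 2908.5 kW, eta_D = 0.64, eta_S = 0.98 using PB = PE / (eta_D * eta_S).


Formula: PB = PE / (eta_D * eta_S)
Step 1 — combined efficiency = eta_D * eta_S = 0.64 * 0.98 = 0.6272
Step 2 — PB = 2908.5 / 0.6272 ≈ 4637.3 kW (5 s.f.)

4637.3 kW


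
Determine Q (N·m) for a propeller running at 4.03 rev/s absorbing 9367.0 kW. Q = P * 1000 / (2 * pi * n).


Formula: Q = P_W / (2 * pi * n)
Step 1 — P_W = 9367.0 kW * 1000 = 9367000.0 W
Step 2 — 2 * pi * n = 2 * pi * 4.03 = 25.321237
Step 3 — Q = 9367000.0 / 25.321237 ≈ 369930 N·m (5 s.f.)

369930 N·m


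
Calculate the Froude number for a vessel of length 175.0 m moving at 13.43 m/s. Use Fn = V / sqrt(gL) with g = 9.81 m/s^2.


Formula: Fn = V / sqrt(g * L)
Step 1 — g * L = 9.81 * 175.0 = 1716.75
Step 2 — sqrt(g * L) = sqrt(1716.75) = 41.433682
Step 3 — Fn = 13.43 / 41.433682 ≈ 0.32413 (5 s.f.)

0.32413


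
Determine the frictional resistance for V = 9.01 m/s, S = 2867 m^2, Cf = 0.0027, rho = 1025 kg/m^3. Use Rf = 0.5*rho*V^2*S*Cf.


Formula: Rf = 0.5 * rho * V^2 * S * Cf
Step 1 — V^2 = 9.01^2 = 81.1801
Step 2 — 0.5 * rho * V^2 = 0.5 * 1025 * 81.1801 = 41604.80125
Step 3 — Rf = 41604.80125 * 2867 * 0.0027 ≈ 322060 N (5 s.f.)

322060 N


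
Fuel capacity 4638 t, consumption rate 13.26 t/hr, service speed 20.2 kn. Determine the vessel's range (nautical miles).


Formula: endurance = fuel / rate; range = endurance * speed
Step 1 — endurance = 4638 / 13.26 = 349.7738 hours
Step 2 — range = 349.7738 * 20.2 ≈ 7065.4 nautical miles (5 s.f.)

7065.4 NM


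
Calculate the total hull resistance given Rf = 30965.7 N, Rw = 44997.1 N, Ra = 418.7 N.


Formula: Rt = Rf + Rw + Ra
Substituting: Rt = 30965.7 + 44997.1 + 418.7
Result: Rt = 76381.5 N

76381.5 N


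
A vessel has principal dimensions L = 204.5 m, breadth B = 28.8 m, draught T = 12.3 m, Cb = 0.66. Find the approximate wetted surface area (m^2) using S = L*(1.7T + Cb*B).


Formula: S = 1.7*L*T + V/T with V = Cb*L*B*T, i.e. S = L * (1.7*T + Cb*B)
Step 1 — 1.7*T = 1.7 * 12.3 = 20.91 m
Step 2 — Cb*B = 0.66 * 28.8 = 19.008 m
Step 3 — 1.7*T + Cb*B = 20.91 + 19.008 = 39.918 m
Step 4 — S = 204.5 * 39.918 ≈ 8163.2 m^2 (5 s.f.)

8163.2 m^2


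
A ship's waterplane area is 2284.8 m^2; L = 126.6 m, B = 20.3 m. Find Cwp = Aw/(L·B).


Formula: Cwp = Aw / (L * B)
Step 1 — L * B = 126.6 * 20.3 = 2569.98 m^2
Step 2 — Cwp = 2284.8 / 2569.98 ≈ 0.88903 (5 s.f.)

0.88903


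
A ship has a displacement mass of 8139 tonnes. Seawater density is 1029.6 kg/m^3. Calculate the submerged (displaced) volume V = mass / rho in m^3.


Formula: V = mass / rho
Step 1 — convert tonnes to kg: 8139 t * 1000 = 8139000 kg
Step 2 — V = 8139000 / 1029.6 ≈ 7905.0 m^3 (5 s.f.)

7905.0 m^3


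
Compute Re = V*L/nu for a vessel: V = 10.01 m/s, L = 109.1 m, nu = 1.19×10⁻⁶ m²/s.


Formula: Re = V * L / nu
Step 1 — V * L = 10.01 * 109.1 = 1092.091 m^2/s
Step 2 — Re = 1092.091 / 1.19e-6 = 9.18e+08

9.18e+08


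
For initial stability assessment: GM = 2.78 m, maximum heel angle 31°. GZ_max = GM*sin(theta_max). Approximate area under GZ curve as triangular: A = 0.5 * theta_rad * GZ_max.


Formula: GZ_max = GM * sin(theta); Area = 0.5 * theta_rad * GZ_max
Step 1 — GZ_max = 2.78 * sin(31°) = 2.78 * 0.515038 = 1.431806 m
Step 2 — theta_rad = 31 * pi/180 = 0.541052 rad
Step 3 — Area = 0.5 * 0.541052 * 1.431806 ≈ 0.38734 m·rad (5 s.f.)

0.38734 m·rad


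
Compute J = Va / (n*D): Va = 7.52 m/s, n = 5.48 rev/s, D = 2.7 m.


Formula: J = Va / (n * D)
Step 1 — n * D = 5.48 * 2.7 = 14.796
Step 2 — J = 7.52 / 14.796 ≈ 0.50825 (5 s.f.)

0.50825


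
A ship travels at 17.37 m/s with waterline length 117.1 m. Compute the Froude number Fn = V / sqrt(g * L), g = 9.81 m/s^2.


Formula: Fn = V / sqrt(g * L)
Step 1 — g * L = 9.81 * 117.1 = 1148.751
Step 2 — sqrt(g * L) = sqrt(1148.751) = 33.893229
Step 3 — Fn = 17.37 / 33.893229 ≈ 0.51249 (5 s.f.)

0.51249


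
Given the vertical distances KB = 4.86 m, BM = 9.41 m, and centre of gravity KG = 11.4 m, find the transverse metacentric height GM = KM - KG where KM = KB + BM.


Formula: GM = KB + BM - KG
Step 1 — KM = KB + BM = 4.86 + 9.41 = 14.27 m
Step 2 — GM = KM - KG = 14.27 - 11.4 = 2.87 m

2.87 m


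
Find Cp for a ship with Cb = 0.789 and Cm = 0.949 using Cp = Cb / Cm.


Formula: Cp = Cb / Cm
Substituting: Cp = 0.789 / 0.949
Result: Cp ≈ 0.83140 (5 s.f.)

0.83140


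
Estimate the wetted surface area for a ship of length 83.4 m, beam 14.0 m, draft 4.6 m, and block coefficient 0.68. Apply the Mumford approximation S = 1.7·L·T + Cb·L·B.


Formula: S = 1.7*L*T + V/T with V = Cb*L*B*T, i.e. S = L * (1.7*T + Cb*B)
Step 1 — 1.7*T = 1.7 * 4.6 = 7.82 m
Step 2 — Cb*B = 0.68 * 14.0 = 9.52 m
Step 3 — 1.7*T + Cb*B = 7.82 + 9.52 = 17.34 m
Step 4 — S = 83.4 * 17.34 ≈ 1446.2 m^2 (5 s.f.)

1446.2 m^2


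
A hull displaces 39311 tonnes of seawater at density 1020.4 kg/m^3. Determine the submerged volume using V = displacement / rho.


Formula: V = mass / rho
Step 1 — convert tonnes to kg: 39311 t * 1000 = 39311000 kg
Step 2 — V = 39311000 / 1020.4 ≈ 38525 m^3 (5 s.f.)

38525 m^3


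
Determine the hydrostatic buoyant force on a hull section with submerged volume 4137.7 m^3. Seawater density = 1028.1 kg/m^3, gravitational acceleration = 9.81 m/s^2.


Formula: Fb = rho * g * V
Substituting: Fb = 1028.1 * 9.81 * 4137.7
Intermediate: 1028.1 * 9.81 = 10085.661
Result: Fb = 10085.661 * 4137.7 ≈ 41731000 N (5 s.f.)

41731000 N


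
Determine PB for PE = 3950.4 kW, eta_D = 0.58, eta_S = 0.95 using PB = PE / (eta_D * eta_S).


Formula: PB = PE / (eta_D * eta_S)
Step 1 — combined efficiency = eta_D * eta_S = 0.58 * 0.95 = 0.551
Step 2 — PB = 3950.4 / 0.551 ≈ 7169.5 kW (5 s.f.)

7169.5 kW


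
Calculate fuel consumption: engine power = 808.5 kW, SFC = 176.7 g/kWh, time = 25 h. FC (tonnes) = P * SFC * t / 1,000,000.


Formula: FC (tonnes) = P * SFC * t / 1,000,000
Step 1 — P * SFC * t = 808.5 * 176.7 * 25 = 3571548.75 g
Step 2 — FC (tonnes) = 3571548.75 / 1,000,000 ≈ 3.5715 tonnes (5 s.f.)

3.5715 tonnes


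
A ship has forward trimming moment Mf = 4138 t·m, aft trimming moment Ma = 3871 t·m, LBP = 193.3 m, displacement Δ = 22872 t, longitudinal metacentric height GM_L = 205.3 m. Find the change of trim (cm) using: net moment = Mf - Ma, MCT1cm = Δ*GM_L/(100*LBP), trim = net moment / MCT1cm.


Formula: net trimming moment = Mf - Ma; MCT1cm = Δ*GM_L/(100*LBP); trim = net moment / MCT1cm
Step 1 — net trimming moment = 4138 - 3871 = 267 t·m
Step 2 — MCT1cm = 22872 * 205.3 / (100 * 193.3) = 242.9189 t·m/cm
Step 3 — trim = 267 / 242.9189 ≈ 1.0991 cm (5 s.f.)

1.0991 cm


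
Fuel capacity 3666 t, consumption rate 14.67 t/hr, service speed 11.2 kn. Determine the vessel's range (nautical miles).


Formula: endurance = fuel / rate; range = endurance * speed
Step 1 — endurance = 3666 / 14.67 = 249.8978 hours
Step 2 — range = 249.8978 * 11.2 ≈ 2798.9 nautical miles (5 s.f.)

2798.9 NM


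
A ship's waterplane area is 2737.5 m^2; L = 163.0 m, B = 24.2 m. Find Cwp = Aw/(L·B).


Formula: Cwp = Aw / (L * B)
Step 1 — L * B = 163.0 * 24.2 = 3944.6 m^2
Step 2 — Cwp = 2737.5 / 3944.6 ≈ 0.69399 (5 s.f.)

0.69399


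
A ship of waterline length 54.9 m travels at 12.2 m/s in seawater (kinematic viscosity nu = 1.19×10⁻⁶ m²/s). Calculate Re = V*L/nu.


Formula: Re = V * L / nu
Step 1 — V * L = 12.2 * 54.9 = 669.78 m^2/s
Step 2 — Re = 669.78 / 1.19e-6 = 5.63e+08

5.63e+08


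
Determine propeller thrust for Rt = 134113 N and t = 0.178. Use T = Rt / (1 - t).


Formula: T = Rt / (1 - t)
Step 1 — (1 - t) = 1 - 0.178 = 0.822
Step 2 — T = 134113 / 0.822 ≈ 163150 N (5 s.f.)

163150 N


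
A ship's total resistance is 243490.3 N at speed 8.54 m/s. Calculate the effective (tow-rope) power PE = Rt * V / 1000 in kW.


Formula: PE = Rt * V / 1000 (kW)
Step 1 — PE (W) = 243490.3 * 8.54 = 2079407.162 W
Step 2 — PE (kW) = 2079407.162 / 1000 ≈ 2079.4 kW (5 s.f.)

2079.4 kW


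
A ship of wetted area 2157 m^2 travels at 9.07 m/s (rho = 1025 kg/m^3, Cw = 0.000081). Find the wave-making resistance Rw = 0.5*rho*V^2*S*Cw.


Formula: Rw = 0.5 * rho * V^2 * S * Cw
Step 1 — V^2 = 9.07^2 = 82.2649
Step 2 — 0.5 * rho * V^2 = 0.5 * 1025 * 82.2649 = 42160.76125
Step 3 — Rw = 42160.76125 * 2157 * 0.000081 ≈ 7366.2 N (5 s.f.)

7366.2 N


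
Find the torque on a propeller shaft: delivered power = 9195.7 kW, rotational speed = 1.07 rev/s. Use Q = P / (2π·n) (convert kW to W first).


Formula: Q = P_W / (2 * pi * n)
Step 1 — P_W = 9195.7 kW * 1000 = 9195700.0 W
Step 2 — 2 * pi * n = 2 * pi * 1.07 = 6.723008
Step 3 — Q = 9195700.0 / 6.723008 ≈ 1367800 N·m (5 s.f.)

1367800 N·m


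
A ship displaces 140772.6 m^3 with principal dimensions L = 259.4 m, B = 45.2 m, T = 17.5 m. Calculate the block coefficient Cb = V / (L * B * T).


Formula: Cb = V / (L * B * T)
Step 1 — L * B * T = 259.4 * 45.2 * 17.5 = 205185.4 m^3
Step 2 — Cb = 140772.6 / 205185.4 ≈ 0.68608 (5 s.f.)

0.68608


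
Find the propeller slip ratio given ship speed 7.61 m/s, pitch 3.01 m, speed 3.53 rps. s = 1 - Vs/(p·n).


Formula: s = 1 - Vs / (p * n)
Step 1 — p * n = 3.01 * 3.53 = 10.6253
Step 2 — Vs / (p*n) = 7.61 / 10.6253 = 0.716215 (6 d.p.)
Step 3 — s = 1 - 0.716215 = 0.283785

0.283785


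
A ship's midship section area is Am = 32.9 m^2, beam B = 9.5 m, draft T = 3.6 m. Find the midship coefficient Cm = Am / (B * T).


Formula: Cm = Am / (B * T)
Step 1 — B * T = 9.5 * 3.6 = 34.2 m^2
Step 2 — Cm = 32.9 / 34.2 ≈ 0.96199 (5 s.f.)

0.96199


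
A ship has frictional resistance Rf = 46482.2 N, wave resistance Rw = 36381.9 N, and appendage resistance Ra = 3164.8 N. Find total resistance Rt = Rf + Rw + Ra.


Formula: Rt = Rf + Rw + Ra
Substituting: Rt = 46482.2 + 36381.9 + 3164.8
Result: Rt = 86028.9 N

86028.9 N


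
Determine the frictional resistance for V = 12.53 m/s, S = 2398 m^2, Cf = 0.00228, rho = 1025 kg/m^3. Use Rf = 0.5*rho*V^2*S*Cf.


Formula: Rf = 0.5 * rho * V^2 * S * Cf
Step 1 — V^2 = 12.53^2 = 157.0009
Step 2 — 0.5 * rho * V^2 = 0.5 * 1025 * 157.0009 = 80462.96125
Step 3 — Rf = 80462.96125 * 2398 * 0.00228 ≈ 439930 N (5 s.f.)

439930 N


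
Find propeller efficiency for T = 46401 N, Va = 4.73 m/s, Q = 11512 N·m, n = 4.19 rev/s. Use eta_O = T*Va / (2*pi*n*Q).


Formula: eta = T * Va / (2 * pi * n * Q)
Step 1 — numerator = T * Va = 46401 * 4.73 = 219476.73
Step 2 — 2 * pi * n = 2 * pi * 4.19 = 26.326546
Step 3 — denominator = 26.326546 * 11512 = 303071.2
Step 4 — eta = 219476.73 / 303071.2 ≈ 0.72418 (5 s.f.)

0.72418


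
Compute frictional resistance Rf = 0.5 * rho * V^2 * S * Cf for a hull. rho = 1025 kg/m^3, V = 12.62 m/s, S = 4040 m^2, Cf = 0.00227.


Formula: Rf = 0.5 * rho * V^2 * S * Cf
Step 1 — V^2 = 12.62^2 = 159.2644
Step 2 — 0.5 * rho * V^2 = 0.5 * 1025 * 159.2644 = 81623.005
Step 3 — Rf = 81623.005 * 4040 * 0.00227 ≈ 748550 N (5 s.f.)

748550 N


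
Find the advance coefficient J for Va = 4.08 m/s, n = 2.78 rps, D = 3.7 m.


Formula: J = Va / (n * D)
Step 1 — n * D = 2.78 * 3.7 = 10.286
Step 2 — J = 4.08 / 10.286 ≈ 0.39666 (5 s.f.)

0.39666


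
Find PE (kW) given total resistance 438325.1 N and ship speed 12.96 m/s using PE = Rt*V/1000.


Formula: PE = Rt * V / 1000 (kW)
Step 1 — PE (W) = 438325.1 * 12.96 = 5680693.296 W
Step 2 — PE (kW) = 5680693.296 / 1000 ≈ 5680.7 kW (5 s.f.)

5680.7 kW


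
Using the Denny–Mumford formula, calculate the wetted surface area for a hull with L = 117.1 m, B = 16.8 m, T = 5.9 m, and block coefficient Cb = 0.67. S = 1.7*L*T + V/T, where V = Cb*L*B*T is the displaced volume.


Formula: S = 1.7*L*T + V/T with V = Cb*L*B*T, i.e. S = L * (1.7*T + Cb*B)
Step 1 — 1.7*T = 1.7 * 5.9 = 10.03 m
Step 2 — Cb*B = 0.67 * 16.8 = 11.256 m
Step 3 — 1.7*T + Cb*B = 10.03 + 11.256 = 21.286 m
Step 4 — S = 117.1 * 21.286 ≈ 2492.6 m^2 (5 s.f.)

2492.6 m^2


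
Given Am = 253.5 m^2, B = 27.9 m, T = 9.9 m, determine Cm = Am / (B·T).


Formula: Cm = Am / (B * T)
Step 1 — B * T = 27.9 * 9.9 = 276.21 m^2
Step 2 — Cm = 253.5 / 276.21 ≈ 0.91778 (5 s.f.)

0.91778


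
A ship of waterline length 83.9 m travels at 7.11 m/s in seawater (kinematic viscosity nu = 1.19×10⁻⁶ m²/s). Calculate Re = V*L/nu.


Formula: Re = V * L / nu
Step 1 — V * L = 7.11 * 83.9 = 596.529 m^2/s
Step 2 — Re = 596.529 / 1.19e-6 = 5.01e+08

5.01e+08


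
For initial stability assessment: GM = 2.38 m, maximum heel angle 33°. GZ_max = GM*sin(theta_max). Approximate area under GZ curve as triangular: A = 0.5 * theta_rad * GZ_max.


Formula: GZ_max = GM * sin(theta); Area = 0.5 * theta_rad * GZ_max
Step 1 — GZ_max = 2.38 * sin(33°) = 2.38 * 0.544639 = 1.296241 m
Step 2 — theta_rad = 33 * pi/180 = 0.575959 rad
Step 3 — Area = 0.5 * 0.575959 * 1.296241 ≈ 0.37329 m·rad (5 s.f.)

0.37329 m·rad


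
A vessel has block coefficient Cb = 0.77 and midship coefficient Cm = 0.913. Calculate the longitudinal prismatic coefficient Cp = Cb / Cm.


Formula: Cp = Cb / Cm
Substituting: Cp = 0.77 / 0.913
Result: Cp ≈ 0.84337 (5 s.f.)

0.84337


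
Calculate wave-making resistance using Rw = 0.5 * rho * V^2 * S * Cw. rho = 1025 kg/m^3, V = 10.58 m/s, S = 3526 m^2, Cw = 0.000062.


Formula: Rw = 0.5 * rho * V^2 * S * Cw
Step 1 — V^2 = 10.58^2 = 111.9364
Step 2 — 0.5 * rho * V^2 = 0.5 * 1025 * 111.9364 = 57367.405
Step 3 — Rw = 57367.405 * 3526 * 0.000062 ≈ 12541 N (5 s.f.)

12541 N


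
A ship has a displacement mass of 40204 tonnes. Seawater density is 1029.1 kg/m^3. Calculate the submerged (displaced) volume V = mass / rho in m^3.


Formula: V = mass / rho
Step 1 — convert tonnes to kg: 40204 t * 1000 = 40204000 kg
Step 2 — V = 40204000 / 1029.1 ≈ 39067 m^3 (5 s.f.)

39067 m^3
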